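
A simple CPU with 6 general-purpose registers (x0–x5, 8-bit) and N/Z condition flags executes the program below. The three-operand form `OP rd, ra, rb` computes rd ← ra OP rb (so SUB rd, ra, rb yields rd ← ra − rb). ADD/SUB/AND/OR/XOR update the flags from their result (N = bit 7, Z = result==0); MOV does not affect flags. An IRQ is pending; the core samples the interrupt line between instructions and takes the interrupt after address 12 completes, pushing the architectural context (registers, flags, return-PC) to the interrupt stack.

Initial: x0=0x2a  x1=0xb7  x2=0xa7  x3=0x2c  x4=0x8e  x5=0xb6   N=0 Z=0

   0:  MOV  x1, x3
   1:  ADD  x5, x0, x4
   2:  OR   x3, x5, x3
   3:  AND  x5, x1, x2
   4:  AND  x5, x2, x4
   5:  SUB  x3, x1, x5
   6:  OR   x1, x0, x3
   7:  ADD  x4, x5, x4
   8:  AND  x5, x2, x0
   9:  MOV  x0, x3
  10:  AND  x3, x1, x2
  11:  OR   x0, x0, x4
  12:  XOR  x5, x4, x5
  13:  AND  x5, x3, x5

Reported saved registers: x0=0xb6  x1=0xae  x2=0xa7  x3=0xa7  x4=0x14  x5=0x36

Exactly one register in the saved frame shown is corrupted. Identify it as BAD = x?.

BAD = x3

after  0: x0=0x2a x1=0x2c x2=0xa7 x3=0x2c x4=0x8e x5=0xb6  N=0 Z=0
after  1: x0=0x2a x1=0x2c x2=0xa7 x3=0x2c x4=0x8e x5=0xb8  N=1 Z=0
after  2: x0=0x2a x1=0x2c x2=0xa7 x3=0xbc x4=0x8e x5=0xb8  N=1 Z=0
after  3: x0=0x2a x1=0x2c x2=0xa7 x3=0xbc x4=0x8e x5=0x24  N=0 Z=0
after  4: x0=0x2a x1=0x2c x2=0xa7 x3=0xbc x4=0x8e x5=0x86  N=1 Z=0
after  5: x0=0x2a x1=0x2c x2=0xa7 x3=0xa6 x4=0x8e x5=0x86  N=1 Z=0
after  6: x0=0x2a x1=0xae x2=0xa7 x3=0xa6 x4=0x8e x5=0x86  N=1 Z=0
after  7: x0=0x2a x1=0xae x2=0xa7 x3=0xa6 x4=0x14 x5=0x86  N=0 Z=0
after  8: x0=0x2a x1=0xae x2=0xa7 x3=0xa6 x4=0x14 x5=0x22  N=0 Z=0
after  9: x0=0xa6 x1=0xae x2=0xa7 x3=0xa6 x4=0x14 x5=0x22  N=0 Z=0
after 10: x0=0xa6 x1=0xae x2=0xa7 x3=0xa6 x4=0x14 x5=0x22  N=1 Z=0
after 11: x0=0xb6 x1=0xae x2=0xa7 x3=0xa6 x4=0x14 x5=0x22  N=1 Z=0
after 12: x0=0xb6 x1=0xae x2=0xa7 x3=0xa6 x4=0x14 x5=0x36  N=0 Z=0
-- IRQ taken; context saved, return-PC = 13 --
mismatch: x3: reported 0xa7 vs actual 0xa6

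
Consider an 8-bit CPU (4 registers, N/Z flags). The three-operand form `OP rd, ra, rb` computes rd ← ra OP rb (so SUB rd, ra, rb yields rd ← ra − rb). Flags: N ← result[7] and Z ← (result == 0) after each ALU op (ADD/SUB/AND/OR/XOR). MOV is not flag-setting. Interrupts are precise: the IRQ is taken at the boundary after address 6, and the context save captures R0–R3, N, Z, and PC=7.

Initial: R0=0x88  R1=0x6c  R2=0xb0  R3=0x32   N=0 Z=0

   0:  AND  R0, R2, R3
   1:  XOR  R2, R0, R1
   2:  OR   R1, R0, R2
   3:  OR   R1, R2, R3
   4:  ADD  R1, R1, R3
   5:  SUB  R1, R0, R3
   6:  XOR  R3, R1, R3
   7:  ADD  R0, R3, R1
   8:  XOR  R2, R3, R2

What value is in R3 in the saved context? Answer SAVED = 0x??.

SAVED = 0xcc

after  0: R0=0x30 R1=0x6c R2=0xb0 R3=0x32  N=0 Z=0
after  1: R0=0x30 R1=0x6c R2=0x5c R3=0x32  N=0 Z=0
after  2: R0=0x30 R1=0x7c R2=0x5c R3=0x32  N=0 Z=0
after  3: R0=0x30 R1=0x7e R2=0x5c R3=0x32  N=0 Z=0
after  4: R0=0x30 R1=0xb0 R2=0x5c R3=0x32  N=1 Z=0
after  5: R0=0x30 R1=0xfe R2=0x5c R3=0x32  N=1 Z=0
after  6: R0=0x30 R1=0xfe R2=0x5c R3=0xcc  N=1 Z=0
-- IRQ taken; context saved, return-PC = 7 --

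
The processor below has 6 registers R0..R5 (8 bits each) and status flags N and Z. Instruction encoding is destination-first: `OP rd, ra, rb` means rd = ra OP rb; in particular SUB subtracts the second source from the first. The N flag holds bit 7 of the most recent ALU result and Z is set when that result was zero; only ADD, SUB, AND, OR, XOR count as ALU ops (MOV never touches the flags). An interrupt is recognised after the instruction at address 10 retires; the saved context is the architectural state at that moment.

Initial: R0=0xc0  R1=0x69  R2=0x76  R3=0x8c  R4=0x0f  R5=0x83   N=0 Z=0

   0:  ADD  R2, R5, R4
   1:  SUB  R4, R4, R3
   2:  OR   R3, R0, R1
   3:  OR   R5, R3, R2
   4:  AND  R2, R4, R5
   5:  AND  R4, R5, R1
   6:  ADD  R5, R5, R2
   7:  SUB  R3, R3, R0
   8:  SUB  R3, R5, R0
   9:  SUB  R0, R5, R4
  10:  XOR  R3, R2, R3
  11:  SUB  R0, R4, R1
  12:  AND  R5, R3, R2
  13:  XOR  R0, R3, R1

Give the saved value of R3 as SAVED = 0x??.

SAVED = 0x3d

after  0: R0=0xc0 R1=0x69 R2=0x92 R3=0x8c R4=0x0f R5=0x83  N=1 Z=0
after  1: R0=0xc0 R1=0x69 R2=0x92 R3=0x8c R4=0x83 R5=0x83  N=1 Z=0
after  2: R0=0xc0 R1=0x69 R2=0x92 R3=0xe9 R4=0x83 R5=0x83  N=1 Z=0
after  3: R0=0xc0 R1=0x69 R2=0x92 R3=0xe9 R4=0x83 R5=0xfb  N=1 Z=0
after  4: R0=0xc0 R1=0x69 R2=0x83 R3=0xe9 R4=0x83 R5=0xfb  N=1 Z=0
after  5: R0=0xc0 R1=0x69 R2=0x83 R3=0xe9 R4=0x69 R5=0xfb  N=0 Z=0
after  6: R0=0xc0 R1=0x69 R2=0x83 R3=0xe9 R4=0x69 R5=0x7e  N=0 Z=0
after  7: R0=0xc0 R1=0x69 R2=0x83 R3=0x29 R4=0x69 R5=0x7e  N=0 Z=0
after  8: R0=0xc0 R1=0x69 R2=0x83 R3=0xbe R4=0x69 R5=0x7e  N=1 Z=0
after  9: R0=0x15 R1=0x69 R2=0x83 R3=0xbe R4=0x69 R5=0x7e  N=0 Z=0
after 10: R0=0x15 R1=0x69 R2=0x83 R3=0x3d R4=0x69 R5=0x7e  N=0 Z=0
-- IRQ taken; context saved, return-PC = 11 --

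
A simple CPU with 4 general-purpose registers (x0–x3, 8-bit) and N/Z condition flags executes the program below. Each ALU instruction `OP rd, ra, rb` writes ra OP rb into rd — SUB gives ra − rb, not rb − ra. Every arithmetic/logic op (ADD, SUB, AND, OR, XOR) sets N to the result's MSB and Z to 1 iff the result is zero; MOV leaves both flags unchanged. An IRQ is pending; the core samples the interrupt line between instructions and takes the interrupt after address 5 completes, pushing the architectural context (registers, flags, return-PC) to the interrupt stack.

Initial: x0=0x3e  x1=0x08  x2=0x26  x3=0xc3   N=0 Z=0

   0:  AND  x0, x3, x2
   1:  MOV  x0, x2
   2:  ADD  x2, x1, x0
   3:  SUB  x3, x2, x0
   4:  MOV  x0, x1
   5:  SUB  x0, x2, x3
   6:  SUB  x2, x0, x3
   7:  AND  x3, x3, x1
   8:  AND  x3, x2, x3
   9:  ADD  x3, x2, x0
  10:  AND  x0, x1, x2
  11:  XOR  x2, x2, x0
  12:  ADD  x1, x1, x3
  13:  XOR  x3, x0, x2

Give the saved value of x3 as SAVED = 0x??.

after  0: x0=0x02 x1=0x08 x2=0x26 x3=0xc3  N=0 Z=0
after  1: x0=0x26 x1=0x08 x2=0x26 x3=0xc3  N=0 Z=0
after  2: x0=0x26 x1=0x08 x2=0x2e x3=0xc3  N=0 Z=0
after  3: x0=0x26 x1=0x08 x2=0x2e x3=0x08  N=0 Z=0
after  4: x0=0x08 x1=0x08 x2=0x2e x3=0x08  N=0 Z=0
after  5: x0=0x26 x1=0x08 x2=0x2e x3=0x08  N=0 Z=0
-- IRQ taken; context saved, return-PC = 6 --

SAVED = 0x08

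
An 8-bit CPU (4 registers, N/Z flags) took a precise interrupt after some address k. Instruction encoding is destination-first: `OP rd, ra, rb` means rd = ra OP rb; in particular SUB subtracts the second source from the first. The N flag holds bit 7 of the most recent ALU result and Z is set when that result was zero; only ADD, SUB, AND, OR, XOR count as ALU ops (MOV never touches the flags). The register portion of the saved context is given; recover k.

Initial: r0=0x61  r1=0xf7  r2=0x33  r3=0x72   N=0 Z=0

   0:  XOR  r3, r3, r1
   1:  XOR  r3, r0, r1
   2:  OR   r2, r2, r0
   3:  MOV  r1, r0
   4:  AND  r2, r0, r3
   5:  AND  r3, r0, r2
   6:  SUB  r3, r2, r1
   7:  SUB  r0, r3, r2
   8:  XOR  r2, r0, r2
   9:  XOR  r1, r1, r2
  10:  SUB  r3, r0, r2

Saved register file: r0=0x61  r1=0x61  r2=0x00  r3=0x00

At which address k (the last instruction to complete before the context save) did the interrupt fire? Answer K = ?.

K = 5

after  0: r0=0x61 r1=0xf7 r2=0x33 r3=0x85  N=1 Z=0
after  1: r0=0x61 r1=0xf7 r2=0x33 r3=0x96  N=1 Z=0
after  2: r0=0x61 r1=0xf7 r2=0x73 r3=0x96  N=0 Z=0
after  3: r0=0x61 r1=0x61 r2=0x73 r3=0x96  N=0 Z=0
after  4: r0=0x61 r1=0x61 r2=0x00 r3=0x96  N=0 Z=1
after  5: r0=0x61 r1=0x61 r2=0x00 r3=0x00  N=0 Z=1
-- IRQ taken; context saved, return-PC = 6 --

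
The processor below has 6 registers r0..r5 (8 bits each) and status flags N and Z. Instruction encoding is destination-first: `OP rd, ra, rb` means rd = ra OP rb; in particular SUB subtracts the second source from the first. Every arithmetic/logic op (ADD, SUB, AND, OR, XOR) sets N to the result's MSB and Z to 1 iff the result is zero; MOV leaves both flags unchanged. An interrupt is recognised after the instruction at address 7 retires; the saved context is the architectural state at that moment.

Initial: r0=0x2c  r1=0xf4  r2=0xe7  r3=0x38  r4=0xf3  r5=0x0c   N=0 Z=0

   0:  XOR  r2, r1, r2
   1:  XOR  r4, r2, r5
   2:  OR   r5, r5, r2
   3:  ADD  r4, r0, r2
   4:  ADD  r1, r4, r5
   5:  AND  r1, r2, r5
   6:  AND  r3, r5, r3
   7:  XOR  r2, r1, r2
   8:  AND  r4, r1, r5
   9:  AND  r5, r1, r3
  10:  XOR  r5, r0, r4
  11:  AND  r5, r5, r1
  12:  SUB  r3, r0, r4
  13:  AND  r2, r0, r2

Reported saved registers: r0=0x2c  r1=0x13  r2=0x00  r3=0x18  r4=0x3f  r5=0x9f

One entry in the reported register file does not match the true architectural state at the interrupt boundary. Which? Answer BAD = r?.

BAD = r5

after  0: r0=0x2c r1=0xf4 r2=0x13 r3=0x38 r4=0xf3 r5=0x0c  N=0 Z=0
after  1: r0=0x2c r1=0xf4 r2=0x13 r3=0x38 r4=0x1f r5=0x0c  N=0 Z=0
after  2: r0=0x2c r1=0xf4 r2=0x13 r3=0x38 r4=0x1f r5=0x1f  N=0 Z=0
after  3: r0=0x2c r1=0xf4 r2=0x13 r3=0x38 r4=0x3f r5=0x1f  N=0 Z=0
after  4: r0=0x2c r1=0x5e r2=0x13 r3=0x38 r4=0x3f r5=0x1f  N=0 Z=0
after  5: r0=0x2c r1=0x13 r2=0x13 r3=0x38 r4=0x3f r5=0x1f  N=0 Z=0
after  6: r0=0x2c r1=0x13 r2=0x13 r3=0x18 r4=0x3f r5=0x1f  N=0 Z=0
after  7: r0=0x2c r1=0x13 r2=0x00 r3=0x18 r4=0x3f r5=0x1f  N=0 Z=1
-- IRQ taken; context saved, return-PC = 8 --
mismatch: r5: reported 0x9f vs actual 0x1f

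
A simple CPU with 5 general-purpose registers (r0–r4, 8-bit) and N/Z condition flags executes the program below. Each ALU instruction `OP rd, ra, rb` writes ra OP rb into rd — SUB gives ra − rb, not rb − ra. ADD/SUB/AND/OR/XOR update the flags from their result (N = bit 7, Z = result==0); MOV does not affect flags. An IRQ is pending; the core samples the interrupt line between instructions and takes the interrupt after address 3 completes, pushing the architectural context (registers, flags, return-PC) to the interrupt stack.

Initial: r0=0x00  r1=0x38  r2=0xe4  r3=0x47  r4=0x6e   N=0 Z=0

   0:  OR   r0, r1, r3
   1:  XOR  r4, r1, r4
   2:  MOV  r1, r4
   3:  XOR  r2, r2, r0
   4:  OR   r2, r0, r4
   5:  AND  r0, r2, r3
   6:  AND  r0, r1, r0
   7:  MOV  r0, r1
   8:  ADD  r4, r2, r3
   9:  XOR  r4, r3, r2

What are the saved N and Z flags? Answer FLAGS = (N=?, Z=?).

after  0: r0=0x7f r1=0x38 r2=0xe4 r3=0x47 r4=0x6e  N=0 Z=0
after  1: r0=0x7f r1=0x38 r2=0xe4 r3=0x47 r4=0x56  N=0 Z=0
after  2: r0=0x7f r1=0x56 r2=0xe4 r3=0x47 r4=0x56  N=0 Z=0
after  3: r0=0x7f r1=0x56 r2=0x9b r3=0x47 r4=0x56  N=1 Z=0
-- IRQ taken; context saved, return-PC = 4 --

FLAGS = (N=1, Z=0)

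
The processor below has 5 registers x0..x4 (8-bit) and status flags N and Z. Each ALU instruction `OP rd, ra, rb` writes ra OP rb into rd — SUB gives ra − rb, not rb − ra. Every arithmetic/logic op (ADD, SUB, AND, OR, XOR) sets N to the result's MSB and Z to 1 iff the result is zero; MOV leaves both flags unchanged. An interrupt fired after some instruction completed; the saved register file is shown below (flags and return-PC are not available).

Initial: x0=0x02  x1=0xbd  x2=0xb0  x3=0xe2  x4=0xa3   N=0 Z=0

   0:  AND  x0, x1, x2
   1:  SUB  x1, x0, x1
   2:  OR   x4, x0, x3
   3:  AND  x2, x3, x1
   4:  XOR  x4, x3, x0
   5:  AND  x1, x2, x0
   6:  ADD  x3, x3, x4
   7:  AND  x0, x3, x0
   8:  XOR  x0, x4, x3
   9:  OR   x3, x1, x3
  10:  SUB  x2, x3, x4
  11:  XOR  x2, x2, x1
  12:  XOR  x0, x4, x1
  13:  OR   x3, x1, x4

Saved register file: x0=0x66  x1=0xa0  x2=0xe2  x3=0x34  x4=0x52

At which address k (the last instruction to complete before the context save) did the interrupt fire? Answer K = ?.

K = 8

after  0: x0=0xb0 x1=0xbd x2=0xb0 x3=0xe2 x4=0xa3  N=1 Z=0
after  1: x0=0xb0 x1=0xf3 x2=0xb0 x3=0xe2 x4=0xa3  N=1 Z=0
after  2: x0=0xb0 x1=0xf3 x2=0xb0 x3=0xe2 x4=0xf2  N=1 Z=0
after  3: x0=0xb0 x1=0xf3 x2=0xe2 x3=0xe2 x4=0xf2  N=1 Z=0
after  4: x0=0xb0 x1=0xf3 x2=0xe2 x3=0xe2 x4=0x52  N=0 Z=0
after  5: x0=0xb0 x1=0xa0 x2=0xe2 x3=0xe2 x4=0x52  N=1 Z=0
after  6: x0=0xb0 x1=0xa0 x2=0xe2 x3=0x34 x4=0x52  N=0 Z=0
after  7: x0=0x30 x1=0xa0 x2=0xe2 x3=0x34 x4=0x52  N=0 Z=0
after  8: x0=0x66 x1=0xa0 x2=0xe2 x3=0x34 x4=0x52  N=0 Z=0
-- IRQ taken; context saved, return-PC = 9 --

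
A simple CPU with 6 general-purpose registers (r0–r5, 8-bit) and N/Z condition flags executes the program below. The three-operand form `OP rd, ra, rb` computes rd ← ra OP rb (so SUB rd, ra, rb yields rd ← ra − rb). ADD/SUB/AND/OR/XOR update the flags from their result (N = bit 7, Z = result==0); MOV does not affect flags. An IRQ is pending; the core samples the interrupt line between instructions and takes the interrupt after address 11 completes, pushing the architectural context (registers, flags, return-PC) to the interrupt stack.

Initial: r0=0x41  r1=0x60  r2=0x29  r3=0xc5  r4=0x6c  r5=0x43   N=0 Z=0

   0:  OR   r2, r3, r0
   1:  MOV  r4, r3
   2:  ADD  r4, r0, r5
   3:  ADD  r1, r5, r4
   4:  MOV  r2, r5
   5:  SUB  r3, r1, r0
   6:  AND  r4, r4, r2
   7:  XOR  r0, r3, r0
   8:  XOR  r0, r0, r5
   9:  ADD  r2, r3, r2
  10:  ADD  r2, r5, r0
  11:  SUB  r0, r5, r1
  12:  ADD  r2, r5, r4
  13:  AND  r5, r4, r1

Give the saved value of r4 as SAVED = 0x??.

SAVED = 0x00

after  0: r0=0x41 r1=0x60 r2=0xc5 r3=0xc5 r4=0x6c r5=0x43  N=1 Z=0
after  1: r0=0x41 r1=0x60 r2=0xc5 r3=0xc5 r4=0xc5 r5=0x43  N=1 Z=0
after  2: r0=0x41 r1=0x60 r2=0xc5 r3=0xc5 r4=0x84 r5=0x43  N=1 Z=0
after  3: r0=0x41 r1=0xc7 r2=0xc5 r3=0xc5 r4=0x84 r5=0x43  N=1 Z=0
after  4: r0=0x41 r1=0xc7 r2=0x43 r3=0xc5 r4=0x84 r5=0x43  N=1 Z=0
after  5: r0=0x41 r1=0xc7 r2=0x43 r3=0x86 r4=0x84 r5=0x43  N=1 Z=0
after  6: r0=0x41 r1=0xc7 r2=0x43 r3=0x86 r4=0x00 r5=0x43  N=0 Z=1
after  7: r0=0xc7 r1=0xc7 r2=0x43 r3=0x86 r4=0x00 r5=0x43  N=1 Z=0
after  8: r0=0x84 r1=0xc7 r2=0x43 r3=0x86 r4=0x00 r5=0x43  N=1 Z=0
after  9: r0=0x84 r1=0xc7 r2=0xc9 r3=0x86 r4=0x00 r5=0x43  N=1 Z=0
after 10: r0=0x84 r1=0xc7 r2=0xc7 r3=0x86 r4=0x00 r5=0x43  N=1 Z=0
after 11: r0=0x7c r1=0xc7 r2=0xc7 r3=0x86 r4=0x00 r5=0x43  N=0 Z=0
-- IRQ taken; context saved, return-PC = 12 --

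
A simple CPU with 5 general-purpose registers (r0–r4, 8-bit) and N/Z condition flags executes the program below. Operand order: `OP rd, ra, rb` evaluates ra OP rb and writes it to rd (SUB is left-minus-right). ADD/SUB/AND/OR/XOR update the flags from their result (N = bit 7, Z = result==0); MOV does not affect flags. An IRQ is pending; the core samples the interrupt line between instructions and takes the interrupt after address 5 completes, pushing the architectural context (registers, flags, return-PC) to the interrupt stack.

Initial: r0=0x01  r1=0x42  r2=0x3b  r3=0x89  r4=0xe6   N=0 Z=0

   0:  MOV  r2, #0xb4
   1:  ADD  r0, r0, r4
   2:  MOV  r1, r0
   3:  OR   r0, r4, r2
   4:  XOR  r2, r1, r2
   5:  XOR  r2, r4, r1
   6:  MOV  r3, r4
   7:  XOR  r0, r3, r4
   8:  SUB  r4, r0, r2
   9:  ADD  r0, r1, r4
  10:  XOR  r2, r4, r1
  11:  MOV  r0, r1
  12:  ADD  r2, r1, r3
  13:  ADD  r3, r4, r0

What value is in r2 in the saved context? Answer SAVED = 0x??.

after  0: r0=0x01 r1=0x42 r2=0xb4 r3=0x89 r4=0xe6  N=0 Z=0
after  1: r0=0xe7 r1=0x42 r2=0xb4 r3=0x89 r4=0xe6  N=1 Z=0
after  2: r0=0xe7 r1=0xe7 r2=0xb4 r3=0x89 r4=0xe6  N=1 Z=0
after  3: r0=0xf6 r1=0xe7 r2=0xb4 r3=0x89 r4=0xe6  N=1 Z=0
after  4: r0=0xf6 r1=0xe7 r2=0x53 r3=0x89 r4=0xe6  N=0 Z=0
after  5: r0=0xf6 r1=0xe7 r2=0x01 r3=0x89 r4=0xe6  N=0 Z=0
-- IRQ taken; context saved, return-PC = 6 --

SAVED = 0x01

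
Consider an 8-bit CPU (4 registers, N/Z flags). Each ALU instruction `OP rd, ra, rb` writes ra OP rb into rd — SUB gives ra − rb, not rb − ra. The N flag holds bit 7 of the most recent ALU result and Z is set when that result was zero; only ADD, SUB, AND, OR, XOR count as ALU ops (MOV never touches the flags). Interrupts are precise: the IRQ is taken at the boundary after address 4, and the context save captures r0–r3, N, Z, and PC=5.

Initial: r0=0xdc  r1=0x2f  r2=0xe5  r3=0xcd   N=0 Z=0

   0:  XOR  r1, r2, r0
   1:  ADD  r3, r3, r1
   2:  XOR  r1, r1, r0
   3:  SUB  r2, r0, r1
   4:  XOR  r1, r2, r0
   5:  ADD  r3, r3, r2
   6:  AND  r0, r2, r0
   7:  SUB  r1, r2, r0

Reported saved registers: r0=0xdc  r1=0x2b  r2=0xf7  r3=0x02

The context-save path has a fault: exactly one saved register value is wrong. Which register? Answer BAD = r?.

after  0: r0=0xdc r1=0x39 r2=0xe5 r3=0xcd  N=0 Z=0
after  1: r0=0xdc r1=0x39 r2=0xe5 r3=0x06  N=0 Z=0
after  2: r0=0xdc r1=0xe5 r2=0xe5 r3=0x06  N=1 Z=0
after  3: r0=0xdc r1=0xe5 r2=0xf7 r3=0x06  N=1 Z=0
after  4: r0=0xdc r1=0x2b r2=0xf7 r3=0x06  N=0 Z=0
-- IRQ taken; context saved, return-PC = 5 --
mismatch: r3: reported 0x02 vs actual 0x06

BAD = r3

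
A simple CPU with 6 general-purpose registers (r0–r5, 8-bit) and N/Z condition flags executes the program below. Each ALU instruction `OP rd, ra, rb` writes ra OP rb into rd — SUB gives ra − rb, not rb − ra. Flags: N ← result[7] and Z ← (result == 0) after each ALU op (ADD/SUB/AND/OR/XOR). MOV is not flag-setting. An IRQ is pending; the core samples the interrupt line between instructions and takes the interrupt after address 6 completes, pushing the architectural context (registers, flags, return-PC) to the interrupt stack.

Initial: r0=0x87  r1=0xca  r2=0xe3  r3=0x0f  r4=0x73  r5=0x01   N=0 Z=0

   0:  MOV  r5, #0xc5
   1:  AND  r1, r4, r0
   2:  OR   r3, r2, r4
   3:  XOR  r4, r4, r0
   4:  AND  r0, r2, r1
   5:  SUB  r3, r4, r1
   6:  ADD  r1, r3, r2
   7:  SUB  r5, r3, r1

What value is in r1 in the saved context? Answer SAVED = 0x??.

after  0: r0=0x87 r1=0xca r2=0xe3 r3=0x0f r4=0x73 r5=0xc5  N=0 Z=0
after  1: r0=0x87 r1=0x03 r2=0xe3 r3=0x0f r4=0x73 r5=0xc5  N=0 Z=0
after  2: r0=0x87 r1=0x03 r2=0xe3 r3=0xf3 r4=0x73 r5=0xc5  N=1 Z=0
after  3: r0=0x87 r1=0x03 r2=0xe3 r3=0xf3 r4=0xf4 r5=0xc5  N=1 Z=0
after  4: r0=0x03 r1=0x03 r2=0xe3 r3=0xf3 r4=0xf4 r5=0xc5  N=0 Z=0
after  5: r0=0x03 r1=0x03 r2=0xe3 r3=0xf1 r4=0xf4 r5=0xc5  N=1 Z=0
after  6: r0=0x03 r1=0xd4 r2=0xe3 r3=0xf1 r4=0xf4 r5=0xc5  N=1 Z=0
-- IRQ taken; context saved, return-PC = 7 --

SAVED = 0xd4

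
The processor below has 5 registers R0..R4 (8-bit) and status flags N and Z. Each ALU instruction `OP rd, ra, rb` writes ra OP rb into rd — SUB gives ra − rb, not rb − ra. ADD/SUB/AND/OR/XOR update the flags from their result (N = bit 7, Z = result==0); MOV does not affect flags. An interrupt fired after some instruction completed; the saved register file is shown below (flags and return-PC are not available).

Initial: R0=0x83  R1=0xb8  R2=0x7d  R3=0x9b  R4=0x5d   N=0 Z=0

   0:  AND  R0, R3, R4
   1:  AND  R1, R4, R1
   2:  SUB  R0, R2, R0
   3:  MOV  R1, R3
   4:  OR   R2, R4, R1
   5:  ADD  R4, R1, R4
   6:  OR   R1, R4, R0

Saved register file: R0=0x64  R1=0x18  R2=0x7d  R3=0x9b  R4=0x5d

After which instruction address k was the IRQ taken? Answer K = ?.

after  0: R0=0x19 R1=0xb8 R2=0x7d R3=0x9b R4=0x5d  N=0 Z=0
after  1: R0=0x19 R1=0x18 R2=0x7d R3=0x9b R4=0x5d  N=0 Z=0
after  2: R0=0x64 R1=0x18 R2=0x7d R3=0x9b R4=0x5d  N=0 Z=0
-- IRQ taken; context saved, return-PC = 3 --

K = 2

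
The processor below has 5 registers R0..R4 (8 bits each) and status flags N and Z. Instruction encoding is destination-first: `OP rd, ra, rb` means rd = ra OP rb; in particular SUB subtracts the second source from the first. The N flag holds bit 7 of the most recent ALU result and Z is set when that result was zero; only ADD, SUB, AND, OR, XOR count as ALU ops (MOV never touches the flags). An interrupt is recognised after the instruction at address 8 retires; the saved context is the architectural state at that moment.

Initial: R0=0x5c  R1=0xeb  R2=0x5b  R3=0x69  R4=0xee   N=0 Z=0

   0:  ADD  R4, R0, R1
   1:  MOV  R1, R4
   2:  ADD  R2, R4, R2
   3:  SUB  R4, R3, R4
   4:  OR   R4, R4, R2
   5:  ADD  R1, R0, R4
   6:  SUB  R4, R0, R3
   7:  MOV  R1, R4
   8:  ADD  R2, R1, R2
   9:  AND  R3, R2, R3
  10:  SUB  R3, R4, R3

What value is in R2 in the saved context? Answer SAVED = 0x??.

SAVED = 0x95

after  0: R0=0x5c R1=0xeb R2=0x5b R3=0x69 R4=0x47  N=0 Z=0
after  1: R0=0x5c R1=0x47 R2=0x5b R3=0x69 R4=0x47  N=0 Z=0
after  2: R0=0x5c R1=0x47 R2=0xa2 R3=0x69 R4=0x47  N=1 Z=0
after  3: R0=0x5c R1=0x47 R2=0xa2 R3=0x69 R4=0x22  N=0 Z=0
after  4: R0=0x5c R1=0x47 R2=0xa2 R3=0x69 R4=0xa2  N=1 Z=0
after  5: R0=0x5c R1=0xfe R2=0xa2 R3=0x69 R4=0xa2  N=1 Z=0
after  6: R0=0x5c R1=0xfe R2=0xa2 R3=0x69 R4=0xf3  N=1 Z=0
after  7: R0=0x5c R1=0xf3 R2=0xa2 R3=0x69 R4=0xf3  N=1 Z=0
after  8: R0=0x5c R1=0xf3 R2=0x95 R3=0x69 R4=0xf3  N=1 Z=0
-- IRQ taken; context saved, return-PC = 9 --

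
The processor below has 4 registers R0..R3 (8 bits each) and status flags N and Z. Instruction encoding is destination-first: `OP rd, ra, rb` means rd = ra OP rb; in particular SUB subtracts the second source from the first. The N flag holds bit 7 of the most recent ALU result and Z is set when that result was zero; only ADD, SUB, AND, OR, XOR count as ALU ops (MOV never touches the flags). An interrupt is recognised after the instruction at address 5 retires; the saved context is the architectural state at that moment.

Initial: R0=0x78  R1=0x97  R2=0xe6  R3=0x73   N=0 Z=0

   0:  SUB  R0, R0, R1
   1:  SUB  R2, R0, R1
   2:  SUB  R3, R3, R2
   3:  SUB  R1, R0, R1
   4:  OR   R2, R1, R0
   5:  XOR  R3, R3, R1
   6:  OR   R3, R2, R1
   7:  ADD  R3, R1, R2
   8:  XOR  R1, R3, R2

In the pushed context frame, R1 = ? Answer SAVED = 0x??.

SAVED = 0x4a

after  0: R0=0xe1 R1=0x97 R2=0xe6 R3=0x73  N=1 Z=0
after  1: R0=0xe1 R1=0x97 R2=0x4a R3=0x73  N=0 Z=0
after  2: R0=0xe1 R1=0x97 R2=0x4a R3=0x29  N=0 Z=0
after  3: R0=0xe1 R1=0x4a R2=0x4a R3=0x29  N=0 Z=0
after  4: R0=0xe1 R1=0x4a R2=0xeb R3=0x29  N=1 Z=0
after  5: R0=0xe1 R1=0x4a R2=0xeb R3=0x63  N=0 Z=0
-- IRQ taken; context saved, return-PC = 6 --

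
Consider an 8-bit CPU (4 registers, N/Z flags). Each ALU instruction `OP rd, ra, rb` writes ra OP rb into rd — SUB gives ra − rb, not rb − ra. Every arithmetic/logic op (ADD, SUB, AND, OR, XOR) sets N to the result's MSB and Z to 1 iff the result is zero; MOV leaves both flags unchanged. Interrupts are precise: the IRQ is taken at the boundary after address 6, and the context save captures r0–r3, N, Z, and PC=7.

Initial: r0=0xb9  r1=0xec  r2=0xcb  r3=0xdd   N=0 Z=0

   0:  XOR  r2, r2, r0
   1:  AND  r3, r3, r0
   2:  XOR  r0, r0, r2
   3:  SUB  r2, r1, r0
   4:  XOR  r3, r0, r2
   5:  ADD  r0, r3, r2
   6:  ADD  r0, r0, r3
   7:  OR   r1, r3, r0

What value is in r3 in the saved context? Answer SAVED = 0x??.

SAVED = 0xea

after  0: r0=0xb9 r1=0xec r2=0x72 r3=0xdd  N=0 Z=0
after  1: r0=0xb9 r1=0xec r2=0x72 r3=0x99  N=1 Z=0
after  2: r0=0xcb r1=0xec r2=0x72 r3=0x99  N=1 Z=0
after  3: r0=0xcb r1=0xec r2=0x21 r3=0x99  N=0 Z=0
after  4: r0=0xcb r1=0xec r2=0x21 r3=0xea  N=1 Z=0
after  5: r0=0x0b r1=0xec r2=0x21 r3=0xea  N=0 Z=0
after  6: r0=0xf5 r1=0xec r2=0x21 r3=0xea  N=1 Z=0
-- IRQ taken; context saved, return-PC = 7 --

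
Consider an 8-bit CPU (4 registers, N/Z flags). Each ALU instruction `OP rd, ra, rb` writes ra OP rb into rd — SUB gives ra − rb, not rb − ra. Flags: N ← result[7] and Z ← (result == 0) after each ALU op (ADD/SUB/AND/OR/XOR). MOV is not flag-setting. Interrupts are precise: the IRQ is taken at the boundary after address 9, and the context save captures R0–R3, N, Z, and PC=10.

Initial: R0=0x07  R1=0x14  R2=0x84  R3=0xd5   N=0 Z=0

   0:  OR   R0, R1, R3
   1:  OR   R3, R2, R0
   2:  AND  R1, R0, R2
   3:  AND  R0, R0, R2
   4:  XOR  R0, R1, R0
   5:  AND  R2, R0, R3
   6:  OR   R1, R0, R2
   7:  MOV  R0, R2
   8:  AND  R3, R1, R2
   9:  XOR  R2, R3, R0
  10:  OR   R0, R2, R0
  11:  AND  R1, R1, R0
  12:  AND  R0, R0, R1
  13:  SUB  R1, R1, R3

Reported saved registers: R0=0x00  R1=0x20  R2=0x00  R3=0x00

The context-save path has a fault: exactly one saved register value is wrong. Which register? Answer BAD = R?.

after  0: R0=0xd5 R1=0x14 R2=0x84 R3=0xd5  N=1 Z=0
after  1: R0=0xd5 R1=0x14 R2=0x84 R3=0xd5  N=1 Z=0
after  2: R0=0xd5 R1=0x84 R2=0x84 R3=0xd5  N=1 Z=0
after  3: R0=0x84 R1=0x84 R2=0x84 R3=0xd5  N=1 Z=0
after  4: R0=0x00 R1=0x84 R2=0x84 R3=0xd5  N=0 Z=1
after  5: R0=0x00 R1=0x84 R2=0x00 R3=0xd5  N=0 Z=1
after  6: R0=0x00 R1=0x00 R2=0x00 R3=0xd5  N=0 Z=1
after  7: R0=0x00 R1=0x00 R2=0x00 R3=0xd5  N=0 Z=1
after  8: R0=0x00 R1=0x00 R2=0x00 R3=0x00  N=0 Z=1
after  9: R0=0x00 R1=0x00 R2=0x00 R3=0x00  N=0 Z=1
-- IRQ taken; context saved, return-PC = 10 --
mismatch: R1: reported 0x20 vs actual 0x00

BAD = R1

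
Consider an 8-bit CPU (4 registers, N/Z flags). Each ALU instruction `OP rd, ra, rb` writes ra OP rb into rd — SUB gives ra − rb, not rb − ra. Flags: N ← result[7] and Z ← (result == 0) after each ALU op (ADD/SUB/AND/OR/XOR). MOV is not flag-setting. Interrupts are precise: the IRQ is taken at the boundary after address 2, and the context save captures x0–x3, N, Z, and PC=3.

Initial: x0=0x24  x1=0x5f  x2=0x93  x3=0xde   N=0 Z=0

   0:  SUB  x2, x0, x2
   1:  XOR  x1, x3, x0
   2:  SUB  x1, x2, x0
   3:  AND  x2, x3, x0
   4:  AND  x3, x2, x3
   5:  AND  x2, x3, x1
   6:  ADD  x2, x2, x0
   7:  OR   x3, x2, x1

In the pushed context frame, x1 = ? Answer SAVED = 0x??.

SAVED = 0x6d

after  0: x0=0x24 x1=0x5f x2=0x91 x3=0xde  N=1 Z=0
after  1: x0=0x24 x1=0xfa x2=0x91 x3=0xde  N=1 Z=0
after  2: x0=0x24 x1=0x6d x2=0x91 x3=0xde  N=0 Z=0
-- IRQ taken; context saved, return-PC = 3 --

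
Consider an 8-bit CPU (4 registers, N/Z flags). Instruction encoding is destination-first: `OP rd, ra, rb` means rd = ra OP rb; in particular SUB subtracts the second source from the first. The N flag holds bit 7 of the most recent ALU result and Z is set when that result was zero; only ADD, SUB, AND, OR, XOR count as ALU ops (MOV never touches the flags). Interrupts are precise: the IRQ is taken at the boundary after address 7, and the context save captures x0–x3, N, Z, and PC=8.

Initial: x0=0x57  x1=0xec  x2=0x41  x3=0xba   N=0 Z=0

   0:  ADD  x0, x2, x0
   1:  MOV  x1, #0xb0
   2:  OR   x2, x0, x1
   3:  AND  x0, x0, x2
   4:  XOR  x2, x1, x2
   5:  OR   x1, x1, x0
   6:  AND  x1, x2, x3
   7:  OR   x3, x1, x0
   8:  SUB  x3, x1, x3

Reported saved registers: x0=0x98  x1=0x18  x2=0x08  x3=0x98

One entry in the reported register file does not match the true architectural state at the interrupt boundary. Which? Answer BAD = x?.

after  0: x0=0x98 x1=0xec x2=0x41 x3=0xba  N=1 Z=0
after  1: x0=0x98 x1=0xb0 x2=0x41 x3=0xba  N=1 Z=0
after  2: x0=0x98 x1=0xb0 x2=0xb8 x3=0xba  N=1 Z=0
after  3: x0=0x98 x1=0xb0 x2=0xb8 x3=0xba  N=1 Z=0
after  4: x0=0x98 x1=0xb0 x2=0x08 x3=0xba  N=0 Z=0
after  5: x0=0x98 x1=0xb8 x2=0x08 x3=0xba  N=1 Z=0
after  6: x0=0x98 x1=0x08 x2=0x08 x3=0xba  N=0 Z=0
after  7: x0=0x98 x1=0x08 x2=0x08 x3=0x98  N=1 Z=0
-- IRQ taken; context saved, return-PC = 8 --
mismatch: x1: reported 0x18 vs actual 0x08

BAD = x1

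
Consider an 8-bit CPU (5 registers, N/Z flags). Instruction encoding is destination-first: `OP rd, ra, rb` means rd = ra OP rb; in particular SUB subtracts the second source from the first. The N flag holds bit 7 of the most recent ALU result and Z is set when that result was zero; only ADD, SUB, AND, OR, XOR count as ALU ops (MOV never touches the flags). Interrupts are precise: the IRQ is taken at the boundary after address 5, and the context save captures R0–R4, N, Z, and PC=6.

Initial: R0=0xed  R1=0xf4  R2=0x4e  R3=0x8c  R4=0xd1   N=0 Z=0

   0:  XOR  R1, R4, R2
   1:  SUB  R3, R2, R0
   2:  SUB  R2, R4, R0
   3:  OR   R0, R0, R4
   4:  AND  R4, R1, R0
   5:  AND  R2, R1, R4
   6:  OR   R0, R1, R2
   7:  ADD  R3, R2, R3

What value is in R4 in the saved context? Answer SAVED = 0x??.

after  0: R0=0xed R1=0x9f R2=0x4e R3=0x8c R4=0xd1  N=1 Z=0
after  1: R0=0xed R1=0x9f R2=0x4e R3=0x61 R4=0xd1  N=0 Z=0
after  2: R0=0xed R1=0x9f R2=0xe4 R3=0x61 R4=0xd1  N=1 Z=0
after  3: R0=0xfd R1=0x9f R2=0xe4 R3=0x61 R4=0xd1  N=1 Z=0
after  4: R0=0xfd R1=0x9f R2=0xe4 R3=0x61 R4=0x9d  N=1 Z=0
after  5: R0=0xfd R1=0x9f R2=0x9d R3=0x61 R4=0x9d  N=1 Z=0
-- IRQ taken; context saved, return-PC = 6 --

SAVED = 0x9d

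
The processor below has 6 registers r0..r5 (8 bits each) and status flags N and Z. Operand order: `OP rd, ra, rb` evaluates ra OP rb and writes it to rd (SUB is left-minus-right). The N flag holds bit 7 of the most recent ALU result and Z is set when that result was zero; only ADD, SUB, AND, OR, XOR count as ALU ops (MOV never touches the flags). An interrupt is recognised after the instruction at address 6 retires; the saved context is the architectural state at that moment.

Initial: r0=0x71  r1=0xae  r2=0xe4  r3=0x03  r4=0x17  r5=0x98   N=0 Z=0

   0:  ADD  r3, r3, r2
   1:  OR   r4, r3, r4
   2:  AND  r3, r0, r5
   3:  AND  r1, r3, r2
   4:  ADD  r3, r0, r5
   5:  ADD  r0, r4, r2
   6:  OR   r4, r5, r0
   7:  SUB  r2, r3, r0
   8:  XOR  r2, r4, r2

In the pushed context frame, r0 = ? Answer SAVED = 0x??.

after  0: r0=0x71 r1=0xae r2=0xe4 r3=0xe7 r4=0x17 r5=0x98  N=1 Z=0
after  1: r0=0x71 r1=0xae r2=0xe4 r3=0xe7 r4=0xf7 r5=0x98  N=1 Z=0
after  2: r0=0x71 r1=0xae r2=0xe4 r3=0x10 r4=0xf7 r5=0x98  N=0 Z=0
after  3: r0=0x71 r1=0x00 r2=0xe4 r3=0x10 r4=0xf7 r5=0x98  N=0 Z=1
after  4: r0=0x71 r1=0x00 r2=0xe4 r3=0x09 r4=0xf7 r5=0x98  N=0 Z=0
after  5: r0=0xdb r1=0x00 r2=0xe4 r3=0x09 r4=0xf7 r5=0x98  N=1 Z=0
after  6: r0=0xdb r1=0x00 r2=0xe4 r3=0x09 r4=0xdb r5=0x98  N=1 Z=0
-- IRQ taken; context saved, return-PC = 7 --

SAVED = 0xdb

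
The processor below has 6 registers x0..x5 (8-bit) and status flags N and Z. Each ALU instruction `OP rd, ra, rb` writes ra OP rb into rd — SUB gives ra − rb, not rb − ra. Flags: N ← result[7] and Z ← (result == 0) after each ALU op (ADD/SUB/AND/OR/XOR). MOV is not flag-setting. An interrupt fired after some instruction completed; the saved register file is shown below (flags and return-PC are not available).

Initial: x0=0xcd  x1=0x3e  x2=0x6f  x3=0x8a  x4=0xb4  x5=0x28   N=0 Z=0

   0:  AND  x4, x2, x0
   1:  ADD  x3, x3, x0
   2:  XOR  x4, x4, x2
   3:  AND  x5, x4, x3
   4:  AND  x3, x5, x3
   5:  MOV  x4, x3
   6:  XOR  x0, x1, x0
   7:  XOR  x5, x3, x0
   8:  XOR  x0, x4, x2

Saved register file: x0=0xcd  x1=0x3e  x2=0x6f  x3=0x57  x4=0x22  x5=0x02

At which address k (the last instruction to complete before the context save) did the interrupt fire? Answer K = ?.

after  0: x0=0xcd x1=0x3e x2=0x6f x3=0x8a x4=0x4d x5=0x28  N=0 Z=0
after  1: x0=0xcd x1=0x3e x2=0x6f x3=0x57 x4=0x4d x5=0x28  N=0 Z=0
after  2: x0=0xcd x1=0x3e x2=0x6f x3=0x57 x4=0x22 x5=0x28  N=0 Z=0
after  3: x0=0xcd x1=0x3e x2=0x6f x3=0x57 x4=0x22 x5=0x02  N=0 Z=0
-- IRQ taken; context saved, return-PC = 4 --

K = 3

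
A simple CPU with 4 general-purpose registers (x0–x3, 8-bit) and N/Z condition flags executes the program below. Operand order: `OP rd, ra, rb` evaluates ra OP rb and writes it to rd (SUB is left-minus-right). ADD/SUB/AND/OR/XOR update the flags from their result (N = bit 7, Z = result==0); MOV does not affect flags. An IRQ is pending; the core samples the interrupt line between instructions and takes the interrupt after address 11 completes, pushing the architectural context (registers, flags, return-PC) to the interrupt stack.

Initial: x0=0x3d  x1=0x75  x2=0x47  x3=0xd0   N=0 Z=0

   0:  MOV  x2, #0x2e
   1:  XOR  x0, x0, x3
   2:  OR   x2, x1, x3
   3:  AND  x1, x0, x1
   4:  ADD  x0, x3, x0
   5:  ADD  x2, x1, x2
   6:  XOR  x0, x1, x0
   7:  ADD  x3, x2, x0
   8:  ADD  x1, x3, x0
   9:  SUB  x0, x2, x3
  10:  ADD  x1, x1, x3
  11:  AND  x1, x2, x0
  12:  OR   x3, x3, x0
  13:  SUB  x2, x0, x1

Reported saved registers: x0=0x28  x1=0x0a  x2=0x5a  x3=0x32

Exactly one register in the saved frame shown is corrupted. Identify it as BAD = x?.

BAD = x1

after  0: x0=0x3d x1=0x75 x2=0x2e x3=0xd0  N=0 Z=0
after  1: x0=0xed x1=0x75 x2=0x2e x3=0xd0  N=1 Z=0
after  2: x0=0xed x1=0x75 x2=0xf5 x3=0xd0  N=1 Z=0
after  3: x0=0xed x1=0x65 x2=0xf5 x3=0xd0  N=0 Z=0
after  4: x0=0xbd x1=0x65 x2=0xf5 x3=0xd0  N=1 Z=0
after  5: x0=0xbd x1=0x65 x2=0x5a x3=0xd0  N=0 Z=0
after  6: x0=0xd8 x1=0x65 x2=0x5a x3=0xd0  N=1 Z=0
after  7: x0=0xd8 x1=0x65 x2=0x5a x3=0x32  N=0 Z=0
after  8: x0=0xd8 x1=0x0a x2=0x5a x3=0x32  N=0 Z=0
after  9: x0=0x28 x1=0x0a x2=0x5a x3=0x32  N=0 Z=0
after 10: x0=0x28 x1=0x3c x2=0x5a x3=0x32  N=0 Z=0
after 11: x0=0x28 x1=0x08 x2=0x5a x3=0x32  N=0 Z=0
-- IRQ taken; context saved, return-PC = 12 --
mismatch: x1: reported 0x0a vs actual 0x08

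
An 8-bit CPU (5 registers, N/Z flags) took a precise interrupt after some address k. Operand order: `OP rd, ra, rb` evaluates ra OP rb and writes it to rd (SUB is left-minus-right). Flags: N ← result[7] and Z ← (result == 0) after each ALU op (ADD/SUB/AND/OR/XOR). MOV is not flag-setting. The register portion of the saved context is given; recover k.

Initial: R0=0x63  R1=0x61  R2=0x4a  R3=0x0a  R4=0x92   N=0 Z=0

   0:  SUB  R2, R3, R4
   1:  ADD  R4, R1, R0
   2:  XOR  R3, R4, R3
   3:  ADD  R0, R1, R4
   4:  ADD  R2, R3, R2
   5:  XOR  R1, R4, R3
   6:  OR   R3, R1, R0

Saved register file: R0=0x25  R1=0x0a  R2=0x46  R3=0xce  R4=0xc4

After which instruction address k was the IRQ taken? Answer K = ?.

K = 5

after  0: R0=0x63 R1=0x61 R2=0x78 R3=0x0a R4=0x92  N=0 Z=0
after  1: R0=0x63 R1=0x61 R2=0x78 R3=0x0a R4=0xc4  N=1 Z=0
after  2: R0=0x63 R1=0x61 R2=0x78 R3=0xce R4=0xc4  N=1 Z=0
after  3: R0=0x25 R1=0x61 R2=0x78 R3=0xce R4=0xc4  N=0 Z=0
after  4: R0=0x25 R1=0x61 R2=0x46 R3=0xce R4=0xc4  N=0 Z=0
after  5: R0=0x25 R1=0x0a R2=0x46 R3=0xce R4=0xc4  N=0 Z=0
-- IRQ taken; context saved, return-PC = 6 --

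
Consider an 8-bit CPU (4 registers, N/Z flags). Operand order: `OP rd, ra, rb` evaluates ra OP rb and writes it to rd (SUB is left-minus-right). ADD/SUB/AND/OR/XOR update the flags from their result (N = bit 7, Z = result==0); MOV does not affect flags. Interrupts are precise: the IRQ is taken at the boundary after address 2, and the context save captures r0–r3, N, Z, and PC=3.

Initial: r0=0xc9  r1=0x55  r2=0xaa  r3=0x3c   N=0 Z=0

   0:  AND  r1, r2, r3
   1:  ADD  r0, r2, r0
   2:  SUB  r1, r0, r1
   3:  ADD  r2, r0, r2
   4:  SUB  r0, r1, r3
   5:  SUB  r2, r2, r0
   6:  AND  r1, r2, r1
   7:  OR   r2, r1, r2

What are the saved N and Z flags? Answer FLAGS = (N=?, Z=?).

after  0: r0=0xc9 r1=0x28 r2=0xaa r3=0x3c  N=0 Z=0
after  1: r0=0x73 r1=0x28 r2=0xaa r3=0x3c  N=0 Z=0
after  2: r0=0x73 r1=0x4b r2=0xaa r3=0x3c  N=0 Z=0
-- IRQ taken; context saved, return-PC = 3 --

FLAGS = (N=0, Z=0)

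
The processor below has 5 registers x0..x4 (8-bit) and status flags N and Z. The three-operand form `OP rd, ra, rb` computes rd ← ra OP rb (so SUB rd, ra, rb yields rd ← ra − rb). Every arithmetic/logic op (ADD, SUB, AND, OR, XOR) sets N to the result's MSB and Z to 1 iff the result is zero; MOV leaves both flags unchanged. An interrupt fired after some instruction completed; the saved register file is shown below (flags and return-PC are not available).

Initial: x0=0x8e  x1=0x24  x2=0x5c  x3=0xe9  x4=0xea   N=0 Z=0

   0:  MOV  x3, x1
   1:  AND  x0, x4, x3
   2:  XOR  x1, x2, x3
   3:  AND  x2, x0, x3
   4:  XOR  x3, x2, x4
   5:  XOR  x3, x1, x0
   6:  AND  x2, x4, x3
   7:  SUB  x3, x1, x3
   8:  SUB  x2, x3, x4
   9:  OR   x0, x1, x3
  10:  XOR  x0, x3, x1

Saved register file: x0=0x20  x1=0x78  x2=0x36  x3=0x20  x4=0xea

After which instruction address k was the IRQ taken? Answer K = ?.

K = 8

after  0: x0=0x8e x1=0x24 x2=0x5c x3=0x24 x4=0xea  N=0 Z=0
after  1: x0=0x20 x1=0x24 x2=0x5c x3=0x24 x4=0xea  N=0 Z=0
after  2: x0=0x20 x1=0x78 x2=0x5c x3=0x24 x4=0xea  N=0 Z=0
after  3: x0=0x20 x1=0x78 x2=0x20 x3=0x24 x4=0xea  N=0 Z=0
after  4: x0=0x20 x1=0x78 x2=0x20 x3=0xca x4=0xea  N=1 Z=0
after  5: x0=0x20 x1=0x78 x2=0x20 x3=0x58 x4=0xea  N=0 Z=0
after  6: x0=0x20 x1=0x78 x2=0x48 x3=0x58 x4=0xea  N=0 Z=0
after  7: x0=0x20 x1=0x78 x2=0x48 x3=0x20 x4=0xea  N=0 Z=0
after  8: x0=0x20 x1=0x78 x2=0x36 x3=0x20 x4=0xea  N=0 Z=0
-- IRQ taken; context saved, return-PC = 9 --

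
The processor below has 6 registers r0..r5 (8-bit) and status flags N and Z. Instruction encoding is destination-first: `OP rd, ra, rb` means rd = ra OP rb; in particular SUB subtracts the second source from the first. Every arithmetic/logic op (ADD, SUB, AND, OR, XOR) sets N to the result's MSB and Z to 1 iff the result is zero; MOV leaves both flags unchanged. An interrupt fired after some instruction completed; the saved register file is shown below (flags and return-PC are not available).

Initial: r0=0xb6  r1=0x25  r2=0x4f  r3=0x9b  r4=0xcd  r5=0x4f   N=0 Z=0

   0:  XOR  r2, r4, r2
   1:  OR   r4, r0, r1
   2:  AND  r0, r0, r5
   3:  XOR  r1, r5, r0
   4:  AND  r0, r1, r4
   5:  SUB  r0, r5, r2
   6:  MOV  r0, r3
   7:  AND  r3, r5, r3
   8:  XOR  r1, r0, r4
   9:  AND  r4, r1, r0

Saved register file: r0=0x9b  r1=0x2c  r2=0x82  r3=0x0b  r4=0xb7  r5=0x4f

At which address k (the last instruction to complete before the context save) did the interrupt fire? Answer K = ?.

K = 8

after  0: r0=0xb6 r1=0x25 r2=0x82 r3=0x9b r4=0xcd r5=0x4f  N=1 Z=0
after  1: r0=0xb6 r1=0x25 r2=0x82 r3=0x9b r4=0xb7 r5=0x4f  N=1 Z=0
after  2: r0=0x06 r1=0x25 r2=0x82 r3=0x9b r4=0xb7 r5=0x4f  N=0 Z=0
after  3: r0=0x06 r1=0x49 r2=0x82 r3=0x9b r4=0xb7 r5=0x4f  N=0 Z=0
after  4: r0=0x01 r1=0x49 r2=0x82 r3=0x9b r4=0xb7 r5=0x4f  N=0 Z=0
after  5: r0=0xcd r1=0x49 r2=0x82 r3=0x9b r4=0xb7 r5=0x4f  N=1 Z=0
after  6: r0=0x9b r1=0x49 r2=0x82 r3=0x9b r4=0xb7 r5=0x4f  N=1 Z=0
after  7: r0=0x9b r1=0x49 r2=0x82 r3=0x0b r4=0xb7 r5=0x4f  N=0 Z=0
after  8: r0=0x9b r1=0x2c r2=0x82 r3=0x0b r4=0xb7 r5=0x4f  N=0 Z=0
-- IRQ taken; context saved, return-PC = 9 --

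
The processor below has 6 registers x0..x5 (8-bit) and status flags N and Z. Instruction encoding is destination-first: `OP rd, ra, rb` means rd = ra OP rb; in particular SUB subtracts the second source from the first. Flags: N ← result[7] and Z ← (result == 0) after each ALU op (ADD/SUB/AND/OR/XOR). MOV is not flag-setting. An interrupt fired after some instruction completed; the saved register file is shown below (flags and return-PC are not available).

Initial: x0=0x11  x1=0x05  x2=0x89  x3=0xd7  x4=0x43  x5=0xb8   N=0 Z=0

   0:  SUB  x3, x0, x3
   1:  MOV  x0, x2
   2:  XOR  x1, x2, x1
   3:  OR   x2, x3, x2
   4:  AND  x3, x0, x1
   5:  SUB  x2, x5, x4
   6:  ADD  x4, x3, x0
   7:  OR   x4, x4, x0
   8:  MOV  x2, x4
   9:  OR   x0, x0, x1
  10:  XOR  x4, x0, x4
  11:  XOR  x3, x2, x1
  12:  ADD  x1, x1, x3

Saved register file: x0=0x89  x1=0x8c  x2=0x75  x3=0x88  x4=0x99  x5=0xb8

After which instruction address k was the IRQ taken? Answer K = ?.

K = 7

after  0: x0=0x11 x1=0x05 x2=0x89 x3=0x3a x4=0x43 x5=0xb8  N=0 Z=0
after  1: x0=0x89 x1=0x05 x2=0x89 x3=0x3a x4=0x43 x5=0xb8  N=0 Z=0
after  2: x0=0x89 x1=0x8c x2=0x89 x3=0x3a x4=0x43 x5=0xb8  N=1 Z=0
after  3: x0=0x89 x1=0x8c x2=0xbb x3=0x3a x4=0x43 x5=0xb8  N=1 Z=0
after  4: x0=0x89 x1=0x8c x2=0xbb x3=0x88 x4=0x43 x5=0xb8  N=1 Z=0
after  5: x0=0x89 x1=0x8c x2=0x75 x3=0x88 x4=0x43 x5=0xb8  N=0 Z=0
after  6: x0=0x89 x1=0x8c x2=0x75 x3=0x88 x4=0x11 x5=0xb8  N=0 Z=0
after  7: x0=0x89 x1=0x8c x2=0x75 x3=0x88 x4=0x99 x5=0xb8  N=1 Z=0
-- IRQ taken; context saved, return-PC = 8 --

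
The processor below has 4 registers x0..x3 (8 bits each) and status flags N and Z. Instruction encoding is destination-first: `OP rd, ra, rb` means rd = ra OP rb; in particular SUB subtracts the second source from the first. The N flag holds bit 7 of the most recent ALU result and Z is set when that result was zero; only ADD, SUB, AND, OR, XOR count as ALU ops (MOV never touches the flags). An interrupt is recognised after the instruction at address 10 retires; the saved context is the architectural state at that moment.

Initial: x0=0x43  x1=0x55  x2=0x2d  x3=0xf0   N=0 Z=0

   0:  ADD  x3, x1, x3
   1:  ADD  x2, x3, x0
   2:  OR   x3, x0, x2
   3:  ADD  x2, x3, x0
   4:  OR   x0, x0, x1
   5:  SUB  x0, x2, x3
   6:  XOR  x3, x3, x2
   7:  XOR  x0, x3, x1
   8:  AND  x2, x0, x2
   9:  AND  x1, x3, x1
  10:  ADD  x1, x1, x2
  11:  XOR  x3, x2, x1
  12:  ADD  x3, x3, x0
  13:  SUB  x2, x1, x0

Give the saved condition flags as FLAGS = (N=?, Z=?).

after  0: x0=0x43 x1=0x55 x2=0x2d x3=0x45  N=0 Z=0
after  1: x0=0x43 x1=0x55 x2=0x88 x3=0x45  N=1 Z=0
after  2: x0=0x43 x1=0x55 x2=0x88 x3=0xcb  N=1 Z=0
after  3: x0=0x43 x1=0x55 x2=0x0e x3=0xcb  N=0 Z=0
after  4: x0=0x57 x1=0x55 x2=0x0e x3=0xcb  N=0 Z=0
after  5: x0=0x43 x1=0x55 x2=0x0e x3=0xcb  N=0 Z=0
after  6: x0=0x43 x1=0x55 x2=0x0e x3=0xc5  N=1 Z=0
after  7: x0=0x90 x1=0x55 x2=0x0e x3=0xc5  N=1 Z=0
after  8: x0=0x90 x1=0x55 x2=0x00 x3=0xc5  N=0 Z=1
after  9: x0=0x90 x1=0x45 x2=0x00 x3=0xc5  N=0 Z=0
after 10: x0=0x90 x1=0x45 x2=0x00 x3=0xc5  N=0 Z=0
-- IRQ taken; context saved, return-PC = 11 --

FLAGS = (N=0, Z=0)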